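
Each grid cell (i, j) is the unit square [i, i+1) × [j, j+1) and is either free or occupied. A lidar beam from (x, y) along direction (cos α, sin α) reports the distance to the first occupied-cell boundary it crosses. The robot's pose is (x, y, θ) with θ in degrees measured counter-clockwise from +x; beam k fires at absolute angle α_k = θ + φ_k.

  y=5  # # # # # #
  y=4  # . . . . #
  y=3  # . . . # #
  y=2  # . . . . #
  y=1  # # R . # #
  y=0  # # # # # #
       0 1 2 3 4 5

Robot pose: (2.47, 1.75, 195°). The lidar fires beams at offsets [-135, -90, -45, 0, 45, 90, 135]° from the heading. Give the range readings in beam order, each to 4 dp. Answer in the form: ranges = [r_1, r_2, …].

beam 1: φ=-135°, α=60°
  cosα=0.5000 sinα=0.8660 | (2,1) | tMaxX 1.0600 tMaxY 0.2887 | tΔX 2.0000 tΔY 1.1547
    t=0.2887 [y] (2,2)
    t=1.0600 [x] (3,2)
    t=1.4434 [y] (3,3)
    t=2.5981 [y] (3,4)
    t=3.0600 [x] (4,4)
    t=3.7528 [y] (4,5) — stop
  → r_1 = 3.7528
beam 2: φ=-90°, α=105°
  cosα=-0.2588 sinα=0.9659 | (2,1) | tMaxX 1.8159 tMaxY 0.2588 | tΔX 3.8637 tΔY 1.0353
    t=0.2588 [y] (2,2)
    t=1.2941 [y] (2,3)
    t=1.8159 [x] (1,3)
    t=2.3294 [y] (1,4)
    t=3.3646 [y] (1,5) — stop
  → r_2 = 3.3646
beam 3: φ=-45°, α=150°
  cosα=-0.8660 sinα=0.5000 | (2,1) | tMaxX 0.5427 tMaxY 0.5000 | tΔX 1.1547 tΔY 2.0000
    t=0.5000 [y] (2,2)
    t=0.5427 [x] (1,2)
    t=1.6974 [x] (0,2) — stop
  → r_3 = 1.6974
beam 4: φ=0°, α=195°
  cosα=-0.9659 sinα=-0.2588 | (2,1) | tMaxX 0.4866 tMaxY 2.8978 | tΔX 1.0353 tΔY 3.8637
    t=0.4866 [x] (1,1) — stop
  → r_4 = 0.4866
beam 5: φ=45°, α=240°
  cosα=-0.5000 sinα=-0.8660 | (2,1) | tMaxX 0.9400 tMaxY 0.8660 | tΔX 2.0000 tΔY 1.1547
    t=0.8660 [y] (2,0) — stop
  → r_5 = 0.8660
beam 6: φ=90°, α=285°
  cosα=0.2588 sinα=-0.9659 | (2,1) | tMaxX 2.0478 tMaxY 0.7765 | tΔX 3.8637 tΔY 1.0353
    t=0.7765 [y] (2,0) — stop
  → r_6 = 0.7765
beam 7: φ=135°, α=330°
  cosα=0.8660 sinα=-0.5000 | (2,1) | tMaxX 0.6120 tMaxY 1.5000 | tΔX 1.1547 tΔY 2.0000
    t=0.6120 [x] (3,1)
    t=1.5000 [y] (3,0) — stop
  → r_7 = 1.5000

ranges = [3.7528, 3.3646, 1.6974, 0.4866, 0.8660, 0.7765, 1.5000]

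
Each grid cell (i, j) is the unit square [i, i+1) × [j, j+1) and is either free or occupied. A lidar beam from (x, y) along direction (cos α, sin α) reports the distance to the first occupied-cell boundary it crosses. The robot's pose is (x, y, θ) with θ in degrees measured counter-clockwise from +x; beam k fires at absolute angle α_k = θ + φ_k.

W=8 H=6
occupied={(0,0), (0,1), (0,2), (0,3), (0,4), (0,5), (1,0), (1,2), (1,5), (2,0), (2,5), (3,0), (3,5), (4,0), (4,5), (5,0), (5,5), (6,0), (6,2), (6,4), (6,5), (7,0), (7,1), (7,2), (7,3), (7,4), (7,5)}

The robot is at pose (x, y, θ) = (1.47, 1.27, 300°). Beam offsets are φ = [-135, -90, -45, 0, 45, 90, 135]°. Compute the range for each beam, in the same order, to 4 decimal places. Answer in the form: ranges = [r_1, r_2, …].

beam 1: φ=-135°, α=165°
  dir = (cos 165°, sin 165°) = (-0.9659, 0.2588); from cell (1,1)
  next x-line at t=0.4866, next y-line at t=2.8205; Δt_x=1.0353, Δt_y=3.8637
    x: enter (0,1) at t=0.4866 ← occupied
  → r_1 = 0.4866
beam 2: φ=-90°, α=210°
  dir = (cos 210°, sin 210°) = (-0.8660, -0.5000); from cell (1,1)
  next x-line at t=0.5427, next y-line at t=0.5400; Δt_x=1.1547, Δt_y=2.0000
    y: enter (1,0) at t=0.5400 ← occupied
  → r_2 = 0.5400
beam 3: φ=-45°, α=255°
  dir = (cos 255°, sin 255°) = (-0.2588, -0.9659); from cell (1,1)
  next x-line at t=1.8159, next y-line at t=0.2795; Δt_x=3.8637, Δt_y=1.0353
    y: enter (1,0) at t=0.2795 ← occupied
  → r_3 = 0.2795
beam 4: φ=0°, α=300°
  dir = (cos 300°, sin 300°) = (0.5000, -0.8660); from cell (1,1)
  next x-line at t=1.0600, next y-line at t=0.3118; Δt_x=2.0000, Δt_y=1.1547
    y: enter (1,0) at t=0.3118 ← occupied
  → r_4 = 0.3118
beam 5: φ=45°, α=345°
  dir = (cos 345°, sin 345°) = (0.9659, -0.2588); from cell (1,1)
  next x-line at t=0.5487, next y-line at t=1.0432; Δt_x=1.0353, Δt_y=3.8637
    x: enter (2,1) at t=0.5487
    y: enter (2,0) at t=1.0432 ← occupied
  → r_5 = 1.0432
beam 6: φ=90°, α=30°
  dir = (cos 30°, sin 30°) = (0.8660, 0.5000); from cell (1,1)
  next x-line at t=0.6120, next y-line at t=1.4600; Δt_x=1.1547, Δt_y=2.0000
    x: enter (2,1) at t=0.6120
    y: enter (2,2) at t=1.4600
    x: enter (3,2) at t=1.7667
    x: enter (4,2) at t=2.9214
    y: enter (4,3) at t=3.4600
    x: enter (5,3) at t=4.0761
    x: enter (6,3) at t=5.2308
    y: enter (6,4) at t=5.4600 ← occupied
  → r_6 = 5.4600
beam 7: φ=135°, α=75°
  dir = (cos 75°, sin 75°) = (0.2588, 0.9659); from cell (1,1)
  next x-line at t=2.0478, next y-line at t=0.7558; Δt_x=3.8637, Δt_y=1.0353
    y: enter (1,2) at t=0.7558 ← occupied
  → r_7 = 0.7558

ranges = [0.4866, 0.5400, 0.2795, 0.3118, 1.0432, 5.4600, 0.7558]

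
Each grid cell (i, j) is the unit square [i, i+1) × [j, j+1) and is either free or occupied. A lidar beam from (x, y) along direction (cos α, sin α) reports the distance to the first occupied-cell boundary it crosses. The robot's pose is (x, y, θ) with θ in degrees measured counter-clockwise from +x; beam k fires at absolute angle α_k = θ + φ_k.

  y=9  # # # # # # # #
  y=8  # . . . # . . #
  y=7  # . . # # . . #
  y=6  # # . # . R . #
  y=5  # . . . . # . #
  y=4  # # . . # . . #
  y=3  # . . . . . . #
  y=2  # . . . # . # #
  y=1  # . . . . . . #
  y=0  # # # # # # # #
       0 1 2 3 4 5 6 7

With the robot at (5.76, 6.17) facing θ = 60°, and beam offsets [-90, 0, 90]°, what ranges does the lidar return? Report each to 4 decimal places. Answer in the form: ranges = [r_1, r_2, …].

beam 1: φ=-90°, α=330°
  d=(0.8660,-0.5000)  start (5,6)  tX=0.2771 tY=0.3400  stride 1/|dx|=1.1547 1/|dy|=2.0000
    cross x-line → (6,6), t=0.2771
    cross y-line → (6,5), t=0.3400
    cross x-line → (7,5), t=1.4318 (wall)
  → r_1 = 1.4318
beam 2: φ=0°, α=60°
  d=(0.5000,0.8660)  start (5,6)  tX=0.4800 tY=0.9584  stride 1/|dx|=2.0000 1/|dy|=1.1547
    cross x-line → (6,6), t=0.4800
    cross y-line → (6,7), t=0.9584
    cross y-line → (6,8), t=2.1131
    cross x-line → (7,8), t=2.4800 (wall)
  → r_2 = 2.4800
beam 3: φ=90°, α=150°
  d=(-0.8660,0.5000)  start (5,6)  tX=0.8776 tY=1.6600  stride 1/|dx|=1.1547 1/|dy|=2.0000
    cross x-line → (4,6), t=0.8776
    cross y-line → (4,7), t=1.6600 (wall)
  → r_3 = 1.6600

ranges = [1.4318, 2.4800, 1.6600]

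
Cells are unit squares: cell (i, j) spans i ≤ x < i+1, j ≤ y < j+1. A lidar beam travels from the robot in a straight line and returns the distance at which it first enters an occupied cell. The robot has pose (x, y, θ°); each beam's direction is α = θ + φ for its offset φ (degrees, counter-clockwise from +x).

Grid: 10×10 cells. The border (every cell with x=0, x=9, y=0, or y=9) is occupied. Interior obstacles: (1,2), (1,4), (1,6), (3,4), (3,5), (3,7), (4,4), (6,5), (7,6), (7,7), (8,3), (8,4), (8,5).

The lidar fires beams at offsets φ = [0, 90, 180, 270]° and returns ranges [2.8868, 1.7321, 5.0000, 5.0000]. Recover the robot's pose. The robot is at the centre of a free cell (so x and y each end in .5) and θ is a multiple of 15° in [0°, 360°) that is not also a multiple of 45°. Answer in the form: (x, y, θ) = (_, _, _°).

Enumerate (i+0.5, j+0.5, θ) over the 51 free cells and 16 admissible headings. For each, cast all 4 beams and compare to the given ranges.
  (1.5, 3.5, 150°): beam 1 = 0.5774 ≠ 2.8868 ✗
  (2.5, 4.5, 195°): beam 1 = 0.5176 ≠ 2.8868 ✗
  (5.5, 8.5, 150°): beam 1 = 1.0000 ≠ 2.8868 ✗
  (8.5, 8.5, 285°): beam 1 = 1.9319 ≠ 2.8868 ✗
  (6.5, 8.5, 165°): beam 1 = 1.9319 ≠ 2.8868 ✗
  …
  (6.5, 3.5, 300°): r_1=2.8868, r_2=1.7321, r_3=5.0000, r_4=5.0000 — all match ✓
Only this pose fits every beam.

(x, y, θ) = (6.5, 3.5, 300°)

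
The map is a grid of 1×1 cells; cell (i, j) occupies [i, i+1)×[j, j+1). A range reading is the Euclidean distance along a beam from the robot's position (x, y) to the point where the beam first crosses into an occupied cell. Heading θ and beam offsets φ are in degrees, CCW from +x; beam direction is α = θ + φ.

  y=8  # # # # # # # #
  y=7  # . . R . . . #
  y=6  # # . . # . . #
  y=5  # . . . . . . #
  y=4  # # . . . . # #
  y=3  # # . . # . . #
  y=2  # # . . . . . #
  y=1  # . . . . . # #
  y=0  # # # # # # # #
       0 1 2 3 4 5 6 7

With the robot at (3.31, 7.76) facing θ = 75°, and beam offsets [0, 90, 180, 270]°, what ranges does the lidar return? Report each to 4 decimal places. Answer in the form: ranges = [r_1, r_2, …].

beam 1: φ=0°, α=75°
  dir = (cos 75°, sin 75°) = (0.2588, 0.9659); from cell (3,7)
  next x-line at t=2.6660, next y-line at t=0.2485; Δt_x=3.8637, Δt_y=1.0353
    y: enter (3,8) at t=0.2485 ← occupied
  → r_1 = 0.2485
beam 2: φ=90°, α=165°
  dir = (cos 165°, sin 165°) = (-0.9659, 0.2588); from cell (3,7)
  next x-line at t=0.3209, next y-line at t=0.9273; Δt_x=1.0353, Δt_y=3.8637
    x: enter (2,7) at t=0.3209
    y: enter (2,8) at t=0.9273 ← occupied
  → r_2 = 0.9273
beam 3: φ=180°, α=255°
  dir = (cos 255°, sin 255°) = (-0.2588, -0.9659); from cell (3,7)
  next x-line at t=1.1977, next y-line at t=0.7868; Δt_x=3.8637, Δt_y=1.0353
    y: enter (3,6) at t=0.7868
    x: enter (2,6) at t=1.1977
    y: enter (2,5) at t=1.8221
    y: enter (2,4) at t=2.8574
    y: enter (2,3) at t=3.8926
    y: enter (2,2) at t=4.9279
    x: enter (1,2) at t=5.0615 ← occupied
  → r_3 = 5.0615
beam 4: φ=270°, α=345°
  dir = (cos 345°, sin 345°) = (0.9659, -0.2588); from cell (3,7)
  next x-line at t=0.7143, next y-line at t=2.9364; Δt_x=1.0353, Δt_y=3.8637
    x: enter (4,7) at t=0.7143
    x: enter (5,7) at t=1.7496
    x: enter (6,7) at t=2.7849
    y: enter (6,6) at t=2.9364
    x: enter (7,6) at t=3.8202 ← occupied
  → r_4 = 3.8202

ranges = [0.2485, 0.9273, 5.0615, 3.8202]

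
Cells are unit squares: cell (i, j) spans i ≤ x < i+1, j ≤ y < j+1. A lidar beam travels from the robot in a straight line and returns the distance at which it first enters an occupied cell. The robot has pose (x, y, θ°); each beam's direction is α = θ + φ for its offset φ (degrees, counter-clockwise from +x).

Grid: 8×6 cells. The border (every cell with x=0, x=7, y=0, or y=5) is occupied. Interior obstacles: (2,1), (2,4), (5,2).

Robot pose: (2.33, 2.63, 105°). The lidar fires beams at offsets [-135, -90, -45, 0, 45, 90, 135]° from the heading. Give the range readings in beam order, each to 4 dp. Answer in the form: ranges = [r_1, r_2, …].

ranges = [3.2600, 4.8347, 2.7366, 2.4536, 1.5358, 1.3769, 1.8822]

beam 1: φ=-135°, α=330°
  d=(0.8660,-0.5000)  start (2,2)  tX=0.7736 tY=1.2600  stride 1/|dx|=1.1547 1/|dy|=2.0000
    cross x-line → (3,2), t=0.7736
    cross y-line → (3,1), t=1.2600
    cross x-line → (4,1), t=1.9283
    cross x-line → (5,1), t=3.0831
    cross y-line → (5,0), t=3.2600 (wall)
  → r_1 = 3.2600
beam 2: φ=-90°, α=15°
  d=(0.9659,0.2588)  start (2,2)  tX=0.6936 tY=1.4296  stride 1/|dx|=1.0353 1/|dy|=3.8637
    cross x-line → (3,2), t=0.6936
    cross y-line → (3,3), t=1.4296
    cross x-line → (4,3), t=1.7289
    cross x-line → (5,3), t=2.7642
    cross x-line → (6,3), t=3.7995
    cross x-line → (7,3), t=4.8347 (wall)
  → r_2 = 4.8347
beam 3: φ=-45°, α=60°
  d=(0.5000,0.8660)  start (2,2)  tX=1.3400 tY=0.4272  stride 1/|dx|=2.0000 1/|dy|=1.1547
    cross y-line → (2,3), t=0.4272
    cross x-line → (3,3), t=1.3400
    cross y-line → (3,4), t=1.5819
    cross y-line → (3,5), t=2.7366 (wall)
  → r_3 = 2.7366
beam 4: φ=0°, α=105°
  d=(-0.2588,0.9659)  start (2,2)  tX=1.2750 tY=0.3831  stride 1/|dx|=3.8637 1/|dy|=1.0353
    cross y-line → (2,3), t=0.3831
    cross x-line → (1,3), t=1.2750
    cross y-line → (1,4), t=1.4183
    cross y-line → (1,5), t=2.4536 (wall)
  → r_4 = 2.4536
beam 5: φ=45°, α=150°
  d=(-0.8660,0.5000)  start (2,2)  tX=0.3811 tY=0.7400  stride 1/|dx|=1.1547 1/|dy|=2.0000
    cross x-line → (1,2), t=0.3811
    cross y-line → (1,3), t=0.7400
    cross x-line → (0,3), t=1.5358 (wall)
  → r_5 = 1.5358
beam 6: φ=90°, α=195°
  d=(-0.9659,-0.2588)  start (2,2)  tX=0.3416 tY=2.4341  stride 1/|dx|=1.0353 1/|dy|=3.8637
    cross x-line → (1,2), t=0.3416
    cross x-line → (0,2), t=1.3769 (wall)
  → r_6 = 1.3769
beam 7: φ=135°, α=240°
  d=(-0.5000,-0.8660)  start (2,2)  tX=0.6600 tY=0.7275  stride 1/|dx|=2.0000 1/|dy|=1.1547
    cross x-line → (1,2), t=0.6600
    cross y-line → (1,1), t=0.7275
    cross y-line → (1,0), t=1.8822 (wall)
  → r_7 = 1.8822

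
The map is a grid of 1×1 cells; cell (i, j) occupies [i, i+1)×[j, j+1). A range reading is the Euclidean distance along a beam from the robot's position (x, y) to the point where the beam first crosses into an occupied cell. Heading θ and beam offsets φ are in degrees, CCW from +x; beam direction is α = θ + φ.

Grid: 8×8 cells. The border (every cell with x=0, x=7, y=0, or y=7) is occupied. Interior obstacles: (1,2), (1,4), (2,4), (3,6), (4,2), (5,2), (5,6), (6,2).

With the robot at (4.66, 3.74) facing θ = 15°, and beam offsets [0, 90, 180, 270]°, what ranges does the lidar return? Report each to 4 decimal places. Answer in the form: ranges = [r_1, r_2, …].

ranges = [2.4225, 2.5500, 2.8591, 0.7661]

beam 1: φ=0°, α=15°
  direction (0.9659, 0.2588); cell (4,3); t to first gridline: x 0.3520, y 1.0046 (then +1.0353 / +3.8637)
    (5,3) via x @ 0.3520
    (5,4) via y @ 1.0046
    (6,4) via x @ 1.3873
    (7,4) via x @ 2.4225  # hit
  → r_1 = 2.4225
beam 2: φ=90°, α=105°
  direction (-0.2588, 0.9659); cell (4,3); t to first gridline: x 2.5500, y 0.2692 (then +3.8637 / +1.0353)
    (4,4) via y @ 0.2692
    (4,5) via y @ 1.3044
    (4,6) via y @ 2.3397
    (3,6) via x @ 2.5500  # hit
  → r_2 = 2.5500
beam 3: φ=180°, α=195°
  direction (-0.9659, -0.2588); cell (4,3); t to first gridline: x 0.6833, y 2.8591 (then +1.0353 / +3.8637)
    (3,3) via x @ 0.6833
    (2,3) via x @ 1.7186
    (1,3) via x @ 2.7538
    (1,2) via y @ 2.8591  # hit
  → r_3 = 2.8591
beam 4: φ=270°, α=285°
  direction (0.2588, -0.9659); cell (4,3); t to first gridline: x 1.3137, y 0.7661 (then +3.8637 / +1.0353)
    (4,2) via y @ 0.7661  # hit
  → r_4 = 0.7661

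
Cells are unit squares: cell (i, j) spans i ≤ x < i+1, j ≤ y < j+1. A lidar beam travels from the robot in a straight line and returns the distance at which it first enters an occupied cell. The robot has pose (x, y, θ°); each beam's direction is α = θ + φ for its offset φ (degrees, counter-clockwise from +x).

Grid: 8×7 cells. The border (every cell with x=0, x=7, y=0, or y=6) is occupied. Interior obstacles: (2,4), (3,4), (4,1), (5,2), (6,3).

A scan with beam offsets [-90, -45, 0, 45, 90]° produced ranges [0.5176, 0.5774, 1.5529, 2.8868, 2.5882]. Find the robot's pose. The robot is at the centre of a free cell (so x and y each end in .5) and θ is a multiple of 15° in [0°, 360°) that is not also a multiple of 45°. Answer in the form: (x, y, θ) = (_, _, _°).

The pose lattice has 25·16 = 400 candidates. Test each by forward raycasting.
  (4.5, 3.5, 60°): beam 1 = 1.0000 ≠ 0.5176 ✗
  (1.5, 1.5, 240°): beam 1 = 0.5774 ≠ 0.5176 ✗
  (1.5, 4.5, 330°): beam 1 = 1.0000 ≠ 0.5176 ✗
  (6.5, 1.5, 345°): beam 3 = 0.5176 ≠ 1.5529 ✗
  …
  (2.5, 1.5, 345°): r_1=0.5176, r_2=0.5774, r_3=1.5529, r_4=2.8868, r_5=2.5882 — all match ✓
Unique over the lattice → pose = (2.5, 1.5, 345°).

(x, y, θ) = (2.5, 1.5, 345°)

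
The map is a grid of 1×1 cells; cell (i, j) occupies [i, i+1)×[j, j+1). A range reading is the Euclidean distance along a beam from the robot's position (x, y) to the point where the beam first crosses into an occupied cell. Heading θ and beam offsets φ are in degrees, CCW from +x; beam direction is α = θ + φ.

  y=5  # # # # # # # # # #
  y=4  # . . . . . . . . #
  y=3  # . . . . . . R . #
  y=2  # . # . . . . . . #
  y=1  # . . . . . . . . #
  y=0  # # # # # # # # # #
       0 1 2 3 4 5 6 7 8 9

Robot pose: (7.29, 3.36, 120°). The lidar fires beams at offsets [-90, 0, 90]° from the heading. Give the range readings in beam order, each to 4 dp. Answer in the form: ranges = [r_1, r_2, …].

beam 1: φ=-90°, α=30°
  d=(0.8660,0.5000)  start (7,3)  tX=0.8198 tY=1.2800  stride 1/|dx|=1.1547 1/|dy|=2.0000
    cross x-line → (8,3), t=0.8198
    cross y-line → (8,4), t=1.2800
    cross x-line → (9,4), t=1.9745 (wall)
  → r_1 = 1.9745
beam 2: φ=0°, α=120°
  d=(-0.5000,0.8660)  start (7,3)  tX=0.5800 tY=0.7390  stride 1/|dx|=2.0000 1/|dy|=1.1547
    cross x-line → (6,3), t=0.5800
    cross y-line → (6,4), t=0.7390
    cross y-line → (6,5), t=1.8937 (wall)
  → r_2 = 1.8937
beam 3: φ=90°, α=210°
  d=(-0.8660,-0.5000)  start (7,3)  tX=0.3349 tY=0.7200  stride 1/|dx|=1.1547 1/|dy|=2.0000
    cross x-line → (6,3), t=0.3349
    cross y-line → (6,2), t=0.7200
    cross x-line → (5,2), t=1.4896
    cross x-line → (4,2), t=2.6443
    cross y-line → (4,1), t=2.7200
    cross x-line → (3,1), t=3.7990
    cross y-line → (3,0), t=4.7200 (wall)
  → r_3 = 4.7200

ranges = [1.9745, 1.8937, 4.7200]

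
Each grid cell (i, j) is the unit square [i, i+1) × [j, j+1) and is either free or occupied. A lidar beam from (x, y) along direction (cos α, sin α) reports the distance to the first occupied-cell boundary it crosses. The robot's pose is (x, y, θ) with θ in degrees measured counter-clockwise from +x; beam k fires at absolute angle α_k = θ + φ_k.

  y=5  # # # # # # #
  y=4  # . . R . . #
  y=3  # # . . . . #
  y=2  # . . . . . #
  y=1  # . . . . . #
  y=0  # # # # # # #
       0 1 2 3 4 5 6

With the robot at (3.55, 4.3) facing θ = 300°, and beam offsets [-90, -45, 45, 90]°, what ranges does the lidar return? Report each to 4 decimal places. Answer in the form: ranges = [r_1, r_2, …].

ranges = [1.7898, 3.4164, 2.5364, 1.4000]

beam 1: φ=-90°, α=210°
  d=(-0.8660,-0.5000)  start (3,4)  tX=0.6351 tY=0.6000  stride 1/|dx|=1.1547 1/|dy|=2.0000
    cross y-line → (3,3), t=0.6000
    cross x-line → (2,3), t=0.6351
    cross x-line → (1,3), t=1.7898 (wall)
  → r_1 = 1.7898
beam 2: φ=-45°, α=255°
  d=(-0.2588,-0.9659)  start (3,4)  tX=2.1250 tY=0.3106  stride 1/|dx|=3.8637 1/|dy|=1.0353
    cross y-line → (3,3), t=0.3106
    cross y-line → (3,2), t=1.3459
    cross x-line → (2,2), t=2.1250
    cross y-line → (2,1), t=2.3811
    cross y-line → (2,0), t=3.4164 (wall)
  → r_2 = 3.4164
beam 3: φ=45°, α=345°
  d=(0.9659,-0.2588)  start (3,4)  tX=0.4659 tY=1.1591  stride 1/|dx|=1.0353 1/|dy|=3.8637
    cross x-line → (4,4), t=0.4659
    cross y-line → (4,3), t=1.1591
    cross x-line → (5,3), t=1.5012
    cross x-line → (6,3), t=2.5364 (wall)
  → r_3 = 2.5364
beam 4: φ=90°, α=30°
  d=(0.8660,0.5000)  start (3,4)  tX=0.5196 tY=1.4000  stride 1/|dx|=1.1547 1/|dy|=2.0000
    cross x-line → (4,4), t=0.5196
    cross y-line → (4,5), t=1.4000 (wall)
  → r_4 = 1.4000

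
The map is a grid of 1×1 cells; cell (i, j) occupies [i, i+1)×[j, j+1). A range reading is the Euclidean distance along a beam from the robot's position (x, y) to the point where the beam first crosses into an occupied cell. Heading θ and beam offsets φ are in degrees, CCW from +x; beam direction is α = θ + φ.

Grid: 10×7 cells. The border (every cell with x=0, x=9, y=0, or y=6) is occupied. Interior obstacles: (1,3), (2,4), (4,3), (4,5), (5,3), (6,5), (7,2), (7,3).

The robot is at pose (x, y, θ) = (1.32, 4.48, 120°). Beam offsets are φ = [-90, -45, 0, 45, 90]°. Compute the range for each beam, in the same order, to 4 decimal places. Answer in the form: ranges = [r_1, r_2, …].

beam 1: φ=-90°, α=30°
  dir = (cos 30°, sin 30°) = (0.8660, 0.5000); from cell (1,4)
  next x-line at t=0.7852, next y-line at t=1.0400; Δt_x=1.1547, Δt_y=2.0000
    x: enter (2,4) at t=0.7852 ← occupied
  → r_1 = 0.7852
beam 2: φ=-45°, α=75°
  dir = (cos 75°, sin 75°) = (0.2588, 0.9659); from cell (1,4)
  next x-line at t=2.6273, next y-line at t=0.5383; Δt_x=3.8637, Δt_y=1.0353
    y: enter (1,5) at t=0.5383
    y: enter (1,6) at t=1.5736 ← occupied
  → r_2 = 1.5736
beam 3: φ=0°, α=120°
  dir = (cos 120°, sin 120°) = (-0.5000, 0.8660); from cell (1,4)
  next x-line at t=0.6400, next y-line at t=0.6004; Δt_x=2.0000, Δt_y=1.1547
    y: enter (1,5) at t=0.6004
    x: enter (0,5) at t=0.6400 ← occupied
  → r_3 = 0.6400
beam 4: φ=45°, α=165°
  dir = (cos 165°, sin 165°) = (-0.9659, 0.2588); from cell (1,4)
  next x-line at t=0.3313, next y-line at t=2.0091; Δt_x=1.0353, Δt_y=3.8637
    x: enter (0,4) at t=0.3313 ← occupied
  → r_4 = 0.3313
beam 5: φ=90°, α=210°
  dir = (cos 210°, sin 210°) = (-0.8660, -0.5000); from cell (1,4)
  next x-line at t=0.3695, next y-line at t=0.9600; Δt_x=1.1547, Δt_y=2.0000
    x: enter (0,4) at t=0.3695 ← occupied
  → r_5 = 0.3695

ranges = [0.7852, 1.5736, 0.6400, 0.3313, 0.3695]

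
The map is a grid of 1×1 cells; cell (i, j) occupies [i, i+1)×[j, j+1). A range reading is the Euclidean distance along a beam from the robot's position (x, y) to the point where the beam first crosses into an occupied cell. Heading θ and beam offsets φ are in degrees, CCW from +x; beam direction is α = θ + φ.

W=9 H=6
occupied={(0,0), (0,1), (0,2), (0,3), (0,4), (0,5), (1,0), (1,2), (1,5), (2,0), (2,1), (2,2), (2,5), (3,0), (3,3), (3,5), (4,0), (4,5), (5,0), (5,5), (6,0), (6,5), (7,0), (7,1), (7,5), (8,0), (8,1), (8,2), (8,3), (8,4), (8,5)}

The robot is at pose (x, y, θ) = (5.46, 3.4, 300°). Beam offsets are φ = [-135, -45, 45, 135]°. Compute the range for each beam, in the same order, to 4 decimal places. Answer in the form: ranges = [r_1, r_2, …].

ranges = [1.5115, 2.4847, 2.6296, 1.6564]

beam 1: φ=-135°, α=165°
  cosα=-0.9659 sinα=0.2588 | (5,3) | tMaxX 0.4762 tMaxY 2.3182 | tΔX 1.0353 tΔY 3.8637
    t=0.4762 [x] (4,3)
    t=1.5115 [x] (3,3) — stop
  → r_1 = 1.5115
beam 2: φ=-45°, α=255°
  cosα=-0.2588 sinα=-0.9659 | (5,3) | tMaxX 1.7773 tMaxY 0.4141 | tΔX 3.8637 tΔY 1.0353
    t=0.4141 [y] (5,2)
    t=1.4494 [y] (5,1)
    t=1.7773 [x] (4,1)
    t=2.4847 [y] (4,0) — stop
  → r_2 = 2.4847
beam 3: φ=45°, α=345°
  cosα=0.9659 sinα=-0.2588 | (5,3) | tMaxX 0.5590 tMaxY 1.5455 | tΔX 1.0353 tΔY 3.8637
    t=0.5590 [x] (6,3)
    t=1.5455 [y] (6,2)
    t=1.5943 [x] (7,2)
    t=2.6296 [x] (8,2) — stop
  → r_3 = 2.6296
beam 4: φ=135°, α=75°
  cosα=0.2588 sinα=0.9659 | (5,3) | tMaxX 2.0864 tMaxY 0.6212 | tΔX 3.8637 tΔY 1.0353
    t=0.6212 [y] (5,4)
    t=1.6564 [y] (5,5) — stop
  → r_4 = 1.6564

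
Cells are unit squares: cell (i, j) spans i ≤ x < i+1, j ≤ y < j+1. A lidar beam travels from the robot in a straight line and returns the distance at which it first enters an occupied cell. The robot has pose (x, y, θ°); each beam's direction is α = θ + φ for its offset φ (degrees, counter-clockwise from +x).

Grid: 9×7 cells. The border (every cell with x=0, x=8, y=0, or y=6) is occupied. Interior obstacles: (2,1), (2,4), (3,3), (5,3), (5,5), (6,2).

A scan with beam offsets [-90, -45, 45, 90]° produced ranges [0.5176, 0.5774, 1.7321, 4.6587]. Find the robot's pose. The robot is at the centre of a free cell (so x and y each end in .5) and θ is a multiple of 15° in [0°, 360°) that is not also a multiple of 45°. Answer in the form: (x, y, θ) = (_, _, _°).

(x, y, θ) = (6.5, 5.5, 195°)

The pose lattice has 29·16 = 464 candidates. Test each by forward raycasting.
  (7.5, 3.5, 195°): beam 1 = 2.5882 ≠ 0.5176 ✗
  (4.5, 1.5, 210°): beam 1 = 1.7321 ≠ 0.5176 ✗
  (1.5, 3.5, 120°): beam 1 = 1.0000 ≠ 0.5176 ✗
  (4.5, 5.5, 105°): beam 3 = 1.0000 ≠ 1.7321 ✗
  …
  (6.5, 5.5, 195°): r_1=0.5176, r_2=0.5774, r_3=1.7321, r_4=4.6587 — all match ✓
No second candidate reproduces the full scan.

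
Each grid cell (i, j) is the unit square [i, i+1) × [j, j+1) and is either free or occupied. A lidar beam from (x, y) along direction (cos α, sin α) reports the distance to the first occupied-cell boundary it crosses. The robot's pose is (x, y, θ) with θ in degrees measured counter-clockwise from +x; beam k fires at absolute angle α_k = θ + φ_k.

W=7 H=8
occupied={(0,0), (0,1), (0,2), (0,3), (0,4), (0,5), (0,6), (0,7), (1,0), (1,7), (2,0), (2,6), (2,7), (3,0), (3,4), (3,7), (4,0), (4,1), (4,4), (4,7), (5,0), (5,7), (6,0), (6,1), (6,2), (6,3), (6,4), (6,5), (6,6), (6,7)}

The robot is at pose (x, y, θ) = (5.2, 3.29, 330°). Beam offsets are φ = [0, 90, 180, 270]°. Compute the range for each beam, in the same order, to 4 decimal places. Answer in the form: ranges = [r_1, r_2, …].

ranges = [0.9238, 1.6000, 1.4200, 1.4896]

beam 1: φ=0°, α=330°
  direction (0.8660, -0.5000); cell (5,3); t to first gridline: x 0.9238, y 0.5800 (then +1.1547 / +2.0000)
    (5,2) via y @ 0.5800
    (6,2) via x @ 0.9238  # hit
  → r_1 = 0.9238
beam 2: φ=90°, α=60°
  direction (0.5000, 0.8660); cell (5,3); t to first gridline: x 1.6000, y 0.8198 (then +2.0000 / +1.1547)
    (5,4) via y @ 0.8198
    (6,4) via x @ 1.6000  # hit
  → r_2 = 1.6000
beam 3: φ=180°, α=150°
  direction (-0.8660, 0.5000); cell (5,3); t to first gridline: x 0.2309, y 1.4200 (then +1.1547 / +2.0000)
    (4,3) via x @ 0.2309
    (3,3) via x @ 1.3856
    (3,4) via y @ 1.4200  # hit
  → r_3 = 1.4200
beam 4: φ=270°, α=240°
  direction (-0.5000, -0.8660); cell (5,3); t to first gridline: x 0.4000, y 0.3349 (then +2.0000 / +1.1547)
    (5,2) via y @ 0.3349
    (4,2) via x @ 0.4000
    (4,1) via y @ 1.4896  # hit
  → r_4 = 1.4896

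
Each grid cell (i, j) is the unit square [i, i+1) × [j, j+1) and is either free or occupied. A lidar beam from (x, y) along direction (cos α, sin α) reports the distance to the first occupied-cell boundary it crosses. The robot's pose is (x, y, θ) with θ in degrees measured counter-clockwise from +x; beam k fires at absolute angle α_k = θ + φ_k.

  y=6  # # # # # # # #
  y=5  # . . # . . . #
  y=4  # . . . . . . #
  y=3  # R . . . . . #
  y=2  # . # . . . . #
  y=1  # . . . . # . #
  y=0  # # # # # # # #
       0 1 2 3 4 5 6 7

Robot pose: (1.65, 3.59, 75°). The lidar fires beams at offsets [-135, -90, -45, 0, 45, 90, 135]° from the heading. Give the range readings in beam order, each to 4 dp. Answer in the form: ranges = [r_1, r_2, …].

ranges = [0.7000, 5.5387, 4.8200, 2.4950, 1.3000, 0.6729, 0.7506]

beam 1: φ=-135°, α=300°
  dir = (cos 300°, sin 300°) = (0.5000, -0.8660); from cell (1,3)
  next x-line at t=0.7000, next y-line at t=0.6813; Δt_x=2.0000, Δt_y=1.1547
    y: enter (1,2) at t=0.6813
    x: enter (2,2) at t=0.7000 ← occupied
  → r_1 = 0.7000
beam 2: φ=-90°, α=345°
  dir = (cos 345°, sin 345°) = (0.9659, -0.2588); from cell (1,3)
  next x-line at t=0.3623, next y-line at t=2.2796; Δt_x=1.0353, Δt_y=3.8637
    x: enter (2,3) at t=0.3623
    x: enter (3,3) at t=1.3976
    y: enter (3,2) at t=2.2796
    x: enter (4,2) at t=2.4329
    x: enter (5,2) at t=3.4682
    x: enter (6,2) at t=4.5035
    x: enter (7,2) at t=5.5387 ← occupied
  → r_2 = 5.5387
beam 3: φ=-45°, α=30°
  dir = (cos 30°, sin 30°) = (0.8660, 0.5000); from cell (1,3)
  next x-line at t=0.4041, next y-line at t=0.8200; Δt_x=1.1547, Δt_y=2.0000
    x: enter (2,3) at t=0.4041
    y: enter (2,4) at t=0.8200
    x: enter (3,4) at t=1.5588
    x: enter (4,4) at t=2.7135
    y: enter (4,5) at t=2.8200
    x: enter (5,5) at t=3.8682
    y: enter (5,6) at t=4.8200 ← occupied
  → r_3 = 4.8200
beam 4: φ=0°, α=75°
  dir = (cos 75°, sin 75°) = (0.2588, 0.9659); from cell (1,3)
  next x-line at t=1.3523, next y-line at t=0.4245; Δt_x=3.8637, Δt_y=1.0353
    y: enter (1,4) at t=0.4245
    x: enter (2,4) at t=1.3523
    y: enter (2,5) at t=1.4597
    y: enter (2,6) at t=2.4950 ← occupied
  → r_4 = 2.4950
beam 5: φ=45°, α=120°
  dir = (cos 120°, sin 120°) = (-0.5000, 0.8660); from cell (1,3)
  next x-line at t=1.3000, next y-line at t=0.4734; Δt_x=2.0000, Δt_y=1.1547
    y: enter (1,4) at t=0.4734
    x: enter (0,4) at t=1.3000 ← occupied
  → r_5 = 1.3000
beam 6: φ=90°, α=165°
  dir = (cos 165°, sin 165°) = (-0.9659, 0.2588); from cell (1,3)
  next x-line at t=0.6729, next y-line at t=1.5841; Δt_x=1.0353, Δt_y=3.8637
    x: enter (0,3) at t=0.6729 ← occupied
  → r_6 = 0.6729
beam 7: φ=135°, α=210°
  dir = (cos 210°, sin 210°) = (-0.8660, -0.5000); from cell (1,3)
  next x-line at t=0.7506, next y-line at t=1.1800; Δt_x=1.1547, Δt_y=2.0000
    x: enter (0,3) at t=0.7506 ← occupied
  → r_7 = 0.7506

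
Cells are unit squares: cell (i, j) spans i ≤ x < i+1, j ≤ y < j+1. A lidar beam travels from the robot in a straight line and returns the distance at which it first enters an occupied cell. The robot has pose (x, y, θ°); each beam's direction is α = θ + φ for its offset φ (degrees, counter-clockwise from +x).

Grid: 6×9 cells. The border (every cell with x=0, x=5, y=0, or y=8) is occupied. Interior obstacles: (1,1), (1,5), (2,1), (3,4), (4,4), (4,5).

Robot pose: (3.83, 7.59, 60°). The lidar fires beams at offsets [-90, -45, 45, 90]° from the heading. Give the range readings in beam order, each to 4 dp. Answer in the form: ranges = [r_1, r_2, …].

beam 1: φ=-90°, α=330°
  dir = (cos 330°, sin 330°) = (0.8660, -0.5000); from cell (3,7)
  next x-line at t=0.1963, next y-line at t=1.1800; Δt_x=1.1547, Δt_y=2.0000
    x: enter (4,7) at t=0.1963
    y: enter (4,6) at t=1.1800
    x: enter (5,6) at t=1.3510 ← occupied
  → r_1 = 1.3510
beam 2: φ=-45°, α=15°
  dir = (cos 15°, sin 15°) = (0.9659, 0.2588); from cell (3,7)
  next x-line at t=0.1760, next y-line at t=1.5841; Δt_x=1.0353, Δt_y=3.8637
    x: enter (4,7) at t=0.1760
    x: enter (5,7) at t=1.2113 ← occupied
  → r_2 = 1.2113
beam 3: φ=45°, α=105°
  dir = (cos 105°, sin 105°) = (-0.2588, 0.9659); from cell (3,7)
  next x-line at t=3.2069, next y-line at t=0.4245; Δt_x=3.8637, Δt_y=1.0353
    y: enter (3,8) at t=0.4245 ← occupied
  → r_3 = 0.4245
beam 4: φ=90°, α=150°
  dir = (cos 150°, sin 150°) = (-0.8660, 0.5000); from cell (3,7)
  next x-line at t=0.9584, next y-line at t=0.8200; Δt_x=1.1547, Δt_y=2.0000
    y: enter (3,8) at t=0.8200 ← occupied
  → r_4 = 0.8200

ranges = [1.3510, 1.2113, 0.4245, 0.8200]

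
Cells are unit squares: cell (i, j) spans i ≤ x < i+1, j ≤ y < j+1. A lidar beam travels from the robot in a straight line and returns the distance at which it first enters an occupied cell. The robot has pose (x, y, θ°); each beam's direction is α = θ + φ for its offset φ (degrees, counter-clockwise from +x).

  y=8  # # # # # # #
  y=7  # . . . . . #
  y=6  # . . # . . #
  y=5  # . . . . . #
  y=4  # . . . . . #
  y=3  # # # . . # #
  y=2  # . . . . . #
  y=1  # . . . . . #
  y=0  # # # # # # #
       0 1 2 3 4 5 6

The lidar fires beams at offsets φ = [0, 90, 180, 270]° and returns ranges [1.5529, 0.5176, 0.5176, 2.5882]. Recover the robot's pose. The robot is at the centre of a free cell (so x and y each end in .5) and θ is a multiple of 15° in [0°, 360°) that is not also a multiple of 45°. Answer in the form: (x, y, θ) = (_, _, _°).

(x, y, θ) = (5.5, 2.5, 255°)

The pose lattice has 31·16 = 496 candidates. Test each by forward raycasting.
  (5.5, 1.5, 150°): beam 1 = 3.0000 ≠ 1.5529 ✗
  (4.5, 5.5, 105°): beam 1 = 2.5882 ≠ 1.5529 ✗
  (3.5, 2.5, 30°): beam 1 = 1.7321 ≠ 1.5529 ✗
  (1.5, 4.5, 15°): beam 1 = 4.6587 ≠ 1.5529 ✗
  (3.5, 4.5, 150°): beam 1 = 2.8868 ≠ 1.5529 ✗
  …
  (5.5, 2.5, 255°): r_1=1.5529, r_2=0.5176, r_3=0.5176, r_4=2.5882 — all match ✓
Unique over the lattice → pose = (5.5, 2.5, 255°).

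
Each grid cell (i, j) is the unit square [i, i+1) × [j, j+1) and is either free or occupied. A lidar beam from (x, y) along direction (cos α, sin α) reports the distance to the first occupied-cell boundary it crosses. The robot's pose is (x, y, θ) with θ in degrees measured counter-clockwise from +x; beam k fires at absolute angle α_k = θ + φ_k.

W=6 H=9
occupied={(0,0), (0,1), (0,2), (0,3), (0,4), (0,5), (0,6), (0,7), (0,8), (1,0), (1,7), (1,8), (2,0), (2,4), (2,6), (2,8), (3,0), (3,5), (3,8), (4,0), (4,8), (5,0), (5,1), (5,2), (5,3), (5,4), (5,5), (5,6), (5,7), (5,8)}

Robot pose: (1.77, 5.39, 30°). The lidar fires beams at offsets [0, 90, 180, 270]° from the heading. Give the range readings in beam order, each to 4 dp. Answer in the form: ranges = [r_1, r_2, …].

ranges = [1.2200, 1.5400, 0.8891, 0.4600]

beam 1: φ=0°, α=30°
  cosα=0.8660 sinα=0.5000 | (1,5) | tMaxX 0.2656 tMaxY 1.2200 | tΔX 1.1547 tΔY 2.0000
    t=0.2656 [x] (2,5)
    t=1.2200 [y] (2,6) — stop
  → r_1 = 1.2200
beam 2: φ=90°, α=120°
  cosα=-0.5000 sinα=0.8660 | (1,5) | tMaxX 1.5400 tMaxY 0.7044 | tΔX 2.0000 tΔY 1.1547
    t=0.7044 [y] (1,6)
    t=1.5400 [x] (0,6) — stop
  → r_2 = 1.5400
beam 3: φ=180°, α=210°
  cosα=-0.8660 sinα=-0.5000 | (1,5) | tMaxX 0.8891 tMaxY 0.7800 | tΔX 1.1547 tΔY 2.0000
    t=0.7800 [y] (1,4)
    t=0.8891 [x] (0,4) — stop
  → r_3 = 0.8891
beam 4: φ=270°, α=300°
  cosα=0.5000 sinα=-0.8660 | (1,5) | tMaxX 0.4600 tMaxY 0.4503 | tΔX 2.0000 tΔY 1.1547
    t=0.4503 [y] (1,4)
    t=0.4600 [x] (2,4) — stop
  → r_4 = 0.4600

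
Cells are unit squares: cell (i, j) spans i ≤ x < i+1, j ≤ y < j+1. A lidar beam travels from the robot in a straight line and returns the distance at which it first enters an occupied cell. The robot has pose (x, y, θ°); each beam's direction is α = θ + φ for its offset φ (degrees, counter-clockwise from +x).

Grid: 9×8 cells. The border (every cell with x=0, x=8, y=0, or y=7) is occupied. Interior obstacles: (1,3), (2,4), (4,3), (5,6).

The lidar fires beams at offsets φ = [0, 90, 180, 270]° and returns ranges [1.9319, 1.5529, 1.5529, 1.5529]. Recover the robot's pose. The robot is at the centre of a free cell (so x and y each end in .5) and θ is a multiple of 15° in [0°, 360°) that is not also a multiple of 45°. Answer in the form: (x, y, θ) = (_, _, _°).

(x, y, θ) = (2.5, 2.5, 15°)

The pose lattice has 38·16 = 608 candidates. Test each by forward raycasting.
  (6.5, 5.5, 285°): beam 1 = 4.6587 ≠ 1.9319 ✗
  (1.5, 6.5, 120°): beam 1 = 0.5774 ≠ 1.9319 ✗
  (3.5, 4.5, 150°): beam 1 = 0.5774 ≠ 1.9319 ✗
  …
  (2.5, 2.5, 15°): r_1=1.9319, r_2=1.5529, r_3=1.5529, r_4=1.5529 — all match ✓
No second candidate reproduces the full scan.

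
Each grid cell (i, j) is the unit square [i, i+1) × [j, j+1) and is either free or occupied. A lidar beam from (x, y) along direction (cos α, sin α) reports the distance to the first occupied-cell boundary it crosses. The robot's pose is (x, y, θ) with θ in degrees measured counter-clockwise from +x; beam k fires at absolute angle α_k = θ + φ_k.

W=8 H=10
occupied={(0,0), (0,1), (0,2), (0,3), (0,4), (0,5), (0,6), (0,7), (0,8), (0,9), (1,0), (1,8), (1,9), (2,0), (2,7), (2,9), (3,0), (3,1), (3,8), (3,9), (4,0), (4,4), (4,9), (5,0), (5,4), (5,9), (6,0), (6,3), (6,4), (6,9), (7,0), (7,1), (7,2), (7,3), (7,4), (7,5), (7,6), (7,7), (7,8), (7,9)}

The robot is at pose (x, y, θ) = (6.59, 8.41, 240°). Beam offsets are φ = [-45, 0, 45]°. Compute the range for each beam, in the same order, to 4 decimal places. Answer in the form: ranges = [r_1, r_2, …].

ranges = [3.7166, 3.9375, 1.5841]

beam 1: φ=-45°, α=195°
  d=(-0.9659,-0.2588)  start (6,8)  tX=0.6108 tY=1.5841  stride 1/|dx|=1.0353 1/|dy|=3.8637
    cross x-line → (5,8), t=0.6108
    cross y-line → (5,7), t=1.5841
    cross x-line → (4,7), t=1.6461
    cross x-line → (3,7), t=2.6814
    cross x-line → (2,7), t=3.7166 (wall)
  → r_1 = 3.7166
beam 2: φ=0°, α=240°
  d=(-0.5000,-0.8660)  start (6,8)  tX=1.1800 tY=0.4734  stride 1/|dx|=2.0000 1/|dy|=1.1547
    cross y-line → (6,7), t=0.4734
    cross x-line → (5,7), t=1.1800
    cross y-line → (5,6), t=1.6281
    cross y-line → (5,5), t=2.7828
    cross x-line → (4,5), t=3.1800
    cross y-line → (4,4), t=3.9375 (wall)
  → r_2 = 3.9375
beam 3: φ=45°, α=285°
  d=(0.2588,-0.9659)  start (6,8)  tX=1.5841 tY=0.4245  stride 1/|dx|=3.8637 1/|dy|=1.0353
    cross y-line → (6,7), t=0.4245
    cross y-line → (6,6), t=1.4597
    cross x-line → (7,6), t=1.5841 (wall)
  → r_3 = 1.5841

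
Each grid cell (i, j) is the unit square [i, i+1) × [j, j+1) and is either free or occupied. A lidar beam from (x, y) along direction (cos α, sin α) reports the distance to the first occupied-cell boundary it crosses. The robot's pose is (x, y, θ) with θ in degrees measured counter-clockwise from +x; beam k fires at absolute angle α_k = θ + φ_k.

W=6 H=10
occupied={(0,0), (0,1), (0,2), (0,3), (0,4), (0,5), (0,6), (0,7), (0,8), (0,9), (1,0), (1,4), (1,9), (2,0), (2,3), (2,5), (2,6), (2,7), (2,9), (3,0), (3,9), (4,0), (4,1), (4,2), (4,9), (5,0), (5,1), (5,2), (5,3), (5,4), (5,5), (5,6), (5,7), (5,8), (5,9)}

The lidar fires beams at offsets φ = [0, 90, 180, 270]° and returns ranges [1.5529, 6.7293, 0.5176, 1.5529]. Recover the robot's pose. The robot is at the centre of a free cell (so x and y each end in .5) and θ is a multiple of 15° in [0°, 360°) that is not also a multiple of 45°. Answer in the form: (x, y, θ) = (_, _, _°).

(x, y, θ) = (4.5, 7.5, 165°)

The pose lattice has 25·16 = 400 candidates. Test each by forward raycasting.
  (2.5, 8.5, 60°): beam 1 = 0.5774 ≠ 1.5529 ✗
  (1.5, 1.5, 165°): beam 1 = 0.5176 ≠ 1.5529 ✗
  (4.5, 4.5, 105°): beam 1 = 4.6587 ≠ 1.5529 ✗
  …
  (4.5, 7.5, 165°): r_1=1.5529, r_2=6.7293, r_3=0.5176, r_4=1.5529 — all match ✓
Unique over the lattice → pose = (4.5, 7.5, 165°).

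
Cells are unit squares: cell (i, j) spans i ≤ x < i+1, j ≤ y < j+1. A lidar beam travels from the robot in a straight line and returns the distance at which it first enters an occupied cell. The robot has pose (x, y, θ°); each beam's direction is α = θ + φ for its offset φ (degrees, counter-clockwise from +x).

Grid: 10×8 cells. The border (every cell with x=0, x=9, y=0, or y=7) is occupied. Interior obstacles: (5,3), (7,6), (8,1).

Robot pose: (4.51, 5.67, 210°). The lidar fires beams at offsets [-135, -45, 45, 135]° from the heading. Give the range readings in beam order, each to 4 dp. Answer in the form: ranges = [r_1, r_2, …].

ranges = [1.3769, 3.6338, 4.8347, 4.6484]

beam 1: φ=-135°, α=75°
  d=(0.2588,0.9659)  start (4,5)  tX=1.8932 tY=0.3416  stride 1/|dx|=3.8637 1/|dy|=1.0353
    cross y-line → (4,6), t=0.3416
    cross y-line → (4,7), t=1.3769 (wall)
  → r_1 = 1.3769
beam 2: φ=-45°, α=165°
  d=(-0.9659,0.2588)  start (4,5)  tX=0.5280 tY=1.2750  stride 1/|dx|=1.0353 1/|dy|=3.8637
    cross x-line → (3,5), t=0.5280
    cross y-line → (3,6), t=1.2750
    cross x-line → (2,6), t=1.5633
    cross x-line → (1,6), t=2.5985
    cross x-line → (0,6), t=3.6338 (wall)
  → r_2 = 3.6338
beam 3: φ=45°, α=255°
  d=(-0.2588,-0.9659)  start (4,5)  tX=1.9705 tY=0.6936  stride 1/|dx|=3.8637 1/|dy|=1.0353
    cross y-line → (4,4), t=0.6936
    cross y-line → (4,3), t=1.7289
    cross x-line → (3,3), t=1.9705
    cross y-line → (3,2), t=2.7642
    cross y-line → (3,1), t=3.7995
    cross y-line → (3,0), t=4.8347 (wall)
  → r_3 = 4.8347
beam 4: φ=135°, α=345°
  d=(0.9659,-0.2588)  start (4,5)  tX=0.5073 tY=2.5887  stride 1/|dx|=1.0353 1/|dy|=3.8637
    cross x-line → (5,5), t=0.5073
    cross x-line → (6,5), t=1.5426
    cross x-line → (7,5), t=2.5778
    cross y-line → (7,4), t=2.5887
    cross x-line → (8,4), t=3.6131
    cross x-line → (9,4), t=4.6484 (wall)
  → r_4 = 4.6484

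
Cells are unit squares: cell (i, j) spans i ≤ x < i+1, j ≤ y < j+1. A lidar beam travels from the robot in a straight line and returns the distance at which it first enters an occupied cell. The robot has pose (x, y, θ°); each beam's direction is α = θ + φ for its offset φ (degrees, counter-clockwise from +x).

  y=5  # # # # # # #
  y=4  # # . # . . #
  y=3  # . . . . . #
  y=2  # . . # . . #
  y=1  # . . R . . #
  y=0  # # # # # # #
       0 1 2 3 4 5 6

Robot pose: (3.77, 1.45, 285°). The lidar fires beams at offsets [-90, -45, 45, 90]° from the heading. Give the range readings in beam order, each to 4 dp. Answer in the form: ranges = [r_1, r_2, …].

beam 1: φ=-90°, α=195°
  direction (-0.9659, -0.2588); cell (3,1); t to first gridline: x 0.7972, y 1.7387 (then +1.0353 / +3.8637)
    (2,1) via x @ 0.7972
    (2,0) via y @ 1.7387  # hit
  → r_1 = 1.7387
beam 2: φ=-45°, α=240°
  direction (-0.5000, -0.8660); cell (3,1); t to first gridline: x 1.5400, y 0.5196 (then +2.0000 / +1.1547)
    (3,0) via y @ 0.5196  # hit
  → r_2 = 0.5196
beam 3: φ=45°, α=330°
  direction (0.8660, -0.5000); cell (3,1); t to first gridline: x 0.2656, y 0.9000 (then +1.1547 / +2.0000)
    (4,1) via x @ 0.2656
    (4,0) via y @ 0.9000  # hit
  → r_3 = 0.9000
beam 4: φ=90°, α=15°
  direction (0.9659, 0.2588); cell (3,1); t to first gridline: x 0.2381, y 2.1250 (then +1.0353 / +3.8637)
    (4,1) via x @ 0.2381
    (5,1) via x @ 1.2734
    (5,2) via y @ 2.1250
    (6,2) via x @ 2.3087  # hit
  → r_4 = 2.3087

ranges = [1.7387, 0.5196, 0.9000, 2.3087]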